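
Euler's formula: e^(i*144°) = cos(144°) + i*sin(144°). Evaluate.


cos(144°) = -0.8090
sin(144°) = 0.5878

e^(i*144°) = -0.8090 + 0.5878i


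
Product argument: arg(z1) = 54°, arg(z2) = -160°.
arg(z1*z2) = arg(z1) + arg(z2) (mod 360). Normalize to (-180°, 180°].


arg(z1*z2) = 54° - 160° = -106°
Normalized to (-180°, 180°]: -106°

-106°


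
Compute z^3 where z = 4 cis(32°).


r^3 = 4^3 = 64
n*theta = 3*32° = 96° = 96° (mod 360)
a = 64*cos(96°) = -6.6898
b = 64*sin(96°) = 63.6494

64 cis(96°) = -6.6898 + 63.6494i


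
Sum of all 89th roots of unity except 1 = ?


With w = e^(2*pi*i/89), all 89 of the 89th roots of unity w^0 = 1, w, ..., w^(88) sum to 0: 1 + w + ... + w^(88) = (1 - w^89)/(1 - w) = 0 since w^89 = 1, w ≠ 1.
Removing the root 1: w + w^2 + ... + w^(88) = 0 - 1 = -1

Sum = -1


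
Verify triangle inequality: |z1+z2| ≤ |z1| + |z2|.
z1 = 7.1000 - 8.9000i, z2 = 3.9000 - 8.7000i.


|z1| = sqrt(7.1^2 + (-8.9)^2) = sqrt(129.62) = 11.3851
|z2| = sqrt(3.9^2 + (-8.7)^2) = sqrt(90.9) = 9.5341
z1+z2 = 11.0000 - 17.6000i
|z1+z2| = sqrt(430.76) = 20.7548
|z1|+|z2| = 11.3851 + 9.5341 = 20.9192

|z1+z2| = 20.7548 ≤ |z1|+|z2| = 20.9192 (verified)


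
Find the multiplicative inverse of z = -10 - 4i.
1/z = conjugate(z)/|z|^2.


|z|^2 = 100+16 = 116
1/z = (-10 + 4i)/116

1/z = -0.0862 + 0.0345i


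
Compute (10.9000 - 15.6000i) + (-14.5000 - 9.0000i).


Real: 10.9 - 14.5 = -3.6
Imag: -15.6 - 9 = -24.6

-3.6000 - 24.6000i


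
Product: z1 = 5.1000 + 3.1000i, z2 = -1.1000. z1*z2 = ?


Real = 5.1*(-1.1) - 3.1*0 = -5.61 - 0 = -5.61
Imag = 5.1*0 - (1.1)*3.1 = 0 - (3.41) = -3.41

-5.6100 - 3.4100i


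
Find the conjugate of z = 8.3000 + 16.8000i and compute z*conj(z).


z_bar = 8.3000 - 16.8000i
z*z_bar = 8.3^2 + 16.8^2 = 68.89 + 282.24 = 351.13

z_bar = 8.3000 - 16.8000i, z*z_bar = 351.13


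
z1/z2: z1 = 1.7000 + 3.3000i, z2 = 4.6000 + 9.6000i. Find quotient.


Conjugate of z2 = 4.6000 - 9.6000i
Numerator: (1.7000 + 3.3000i)(4.6000 - 9.6000i) = 39.5000 - 1.1400i
Denominator: 4.6^2 + 9.6^2 = 113.32
Result = (39.5000 - 1.1400i)/113.32

0.3486 - 0.0101i


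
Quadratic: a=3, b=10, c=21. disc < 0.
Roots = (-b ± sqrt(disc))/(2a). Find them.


disc = 10^2 - 4*3*21 = 100 - 252 = -152
sqrt(|disc|) = sqrt(152) = 12.3288
Real part = -10/(2*3) = -1.6667
Imag part = 12.3288/(2*3) = 2.0548

-1.6667 ± 2.0548i


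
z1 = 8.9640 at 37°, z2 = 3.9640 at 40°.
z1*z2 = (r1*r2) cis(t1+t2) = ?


r = 8.9640 * 3.9640 = 35.5333
theta = 37° + 40° = 77° = 77° (mod 360)

35.5333 cis(77°)


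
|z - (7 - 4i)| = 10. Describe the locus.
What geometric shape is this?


|z - z0| = r is a circle with center z0 and radius r.
Center = (7, -4), radius = 10

Circle with center (7, -4) and radius 10


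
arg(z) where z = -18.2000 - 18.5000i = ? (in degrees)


Re = -18.2, Im = -18.5
arg = atan2(-18.5, -18.2) = -134.5317 degrees

arg(z) = -134.5317 degrees


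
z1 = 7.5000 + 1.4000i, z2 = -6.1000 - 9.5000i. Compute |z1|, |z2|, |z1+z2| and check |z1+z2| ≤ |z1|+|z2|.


|z1| = sqrt(7.5^2 + 1.4^2) = sqrt(58.21) = 7.6295
|z2| = sqrt((-6.1)^2 + (-9.5)^2) = sqrt(127.46) = 11.2898
z1+z2 = 1.4000 - 8.1000i
|z1+z2| = sqrt(67.57) = 8.2201
|z1|+|z2| = 7.6295 + 11.2898 = 18.9193

|z1+z2| = 8.2201 ≤ |z1|+|z2| = 18.9193 (verified)


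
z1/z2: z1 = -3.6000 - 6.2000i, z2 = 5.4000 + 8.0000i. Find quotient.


Conjugate of z2 = 5.4000 - 8.0000i
Numerator: (-3.6000 - 6.2000i)(5.4000 - 8.0000i) = -69.0400 - 4.6800i
Denominator: 5.4^2 + 8^2 = 93.16
Result = (-69.0400 - 4.6800i)/93.16

-0.7411 - 0.0502i


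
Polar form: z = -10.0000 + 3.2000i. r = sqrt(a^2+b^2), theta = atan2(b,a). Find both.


r = sqrt(100+10.24) = sqrt(110.24) = 10.4995
theta = atan2(3.2, -10) = 162.2553 degrees

r = 10.4995, theta = 162.2553 degrees


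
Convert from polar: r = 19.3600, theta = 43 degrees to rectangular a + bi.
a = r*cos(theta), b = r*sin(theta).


a = 19.3600*cos(43°) = 19.3600*0.731354 = 14.1590
b = 19.3600*sin(43°) = 19.3600*0.682 = 13.2035

14.1590 + 13.2035i


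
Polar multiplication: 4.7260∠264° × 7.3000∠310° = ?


r = 4.7260 * 7.3000 = 34.4998
theta = 264° + 310° = 574° = 214° (mod 360)

34.4998 cis(214°)


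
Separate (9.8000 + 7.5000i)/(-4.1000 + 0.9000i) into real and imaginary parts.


Multiply by conjugate: (9.8000 + 7.5000i)(-4.1000 - 0.9000i) / ((-4.1)^2 + 0.9^2)
Numerator real = 9.8*(-4.1) + 7.5*0.9 = -33.43
Numerator imag = 7.5*(-4.1) - 9.8*0.9 = -39.57
Denominator = 17.62
Re(z) = -33.43/17.62 = -1.8973
Im(z) = -39.57/17.62 = -2.2457

Re(z) = -1.8973, Im(z) = -2.2457


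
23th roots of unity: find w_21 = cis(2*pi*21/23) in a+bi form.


Angle = 360*21/23 = 328.6957°
a = cos(328.6957°) = 0.8544
b = sin(328.6957°) = -0.5196

0.8544 - 0.5196i


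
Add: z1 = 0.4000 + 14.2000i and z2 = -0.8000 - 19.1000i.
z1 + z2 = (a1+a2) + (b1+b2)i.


Real: 0.4 - 0.8 = -0.4
Imag: 14.2 - 19.1 = -4.9

-0.4000 - 4.9000i


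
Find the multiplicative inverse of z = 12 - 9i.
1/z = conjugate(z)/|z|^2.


|z|^2 = 144+81 = 225
1/z = (12 + 9i)/225

1/z = 0.0533 + 0.0400i


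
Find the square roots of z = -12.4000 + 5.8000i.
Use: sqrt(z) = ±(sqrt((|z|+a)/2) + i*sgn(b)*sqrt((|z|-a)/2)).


|z| = sqrt(153.76+33.64) = 13.6894
sqrt((|z|+a)/2) = sqrt((13.6894+(-12.4))/2) = sqrt(0.6447) = 0.8029
sqrt((|z|-a)/2) = sqrt((13.6894-(-12.4))/2) = sqrt(13.0447) = 3.6117

±(0.8029 + 3.6117i) i.e. 0.8029 + 3.6117i and -0.8029 - 3.6117i


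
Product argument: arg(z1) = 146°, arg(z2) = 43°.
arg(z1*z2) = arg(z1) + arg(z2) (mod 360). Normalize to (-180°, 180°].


arg(z1*z2) = 146° + 43° = 189°
Normalized to (-180°, 180°]: -171°

-171°


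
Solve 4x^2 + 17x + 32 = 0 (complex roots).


disc = 17^2 - 4*4*32 = 289 - 512 = -223
sqrt(|disc|) = sqrt(223) = 14.9332
Real part = -17/(2*4) = -2.1250
Imag part = 14.9332/(2*4) = 1.8666

-2.1250 ± 1.8666i


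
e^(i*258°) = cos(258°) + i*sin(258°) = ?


cos(258°) = -0.2079
sin(258°) = -0.9781

e^(i*258°) = -0.2079 - 0.9781i


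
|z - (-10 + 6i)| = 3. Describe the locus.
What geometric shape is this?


|z - z0| = r is a circle with center z0 and radius r.
Center = (-10, 6), radius = 3

Circle with center (-10, 6) and radius 3


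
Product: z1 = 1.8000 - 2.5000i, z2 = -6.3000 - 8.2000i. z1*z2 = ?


Real = 1.8*(-6.3) - (-2.5)*(-8.2) = -11.34 - 20.5 = -31.84
Imag = 1.8*(-8.2) - (6.3)*(-2.5) = -14.76 + 15.75 = 0.99

-31.8400 + 0.9900i


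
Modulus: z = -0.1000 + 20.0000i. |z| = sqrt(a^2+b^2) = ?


|z| = sqrt((-0.1)^2 + 20^2) = sqrt(0.01 + 400) = sqrt(400.01) = 20.0002

|z| = 20.0002


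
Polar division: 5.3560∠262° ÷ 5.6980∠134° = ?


r = 5.3560 / 5.6980 = 0.9400
theta = 262° - 134° = 128° = 128° (mod 360)

0.9400 cis(128°)


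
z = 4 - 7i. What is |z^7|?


|z| = sqrt(16+49) = sqrt(65) = 8.0623
|z^7| = |z|^7 = (sqrt(65))^7 = 65^3 * sqrt(65) = 274625*sqrt(65)

|z^7| = 274625*sqrt(65) ≈ 2214097.5341


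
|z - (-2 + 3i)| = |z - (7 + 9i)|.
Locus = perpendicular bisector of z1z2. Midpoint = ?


Equal distances means the locus is the perpendicular bisector of z1 and z2.
Midpoint = ((-2+7)/2, (3+9)/2) = (2.5000, 6.0000)

Perpendicular bisector through (2.5000, 6.0000)


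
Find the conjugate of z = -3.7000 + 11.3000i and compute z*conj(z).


z_bar = -3.7000 - 11.3000i
z*z_bar = (-3.7)^2 + 11.3^2 = 13.69 + 127.69 = 141.38

z_bar = -3.7000 - 11.3000i, z*z_bar = 141.38


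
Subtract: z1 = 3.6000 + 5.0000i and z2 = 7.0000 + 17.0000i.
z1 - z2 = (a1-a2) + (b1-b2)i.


Real: 3.6 - 7 = -3.4
Imag: 5 - 17 = -12

-3.4000 - 12.0000i


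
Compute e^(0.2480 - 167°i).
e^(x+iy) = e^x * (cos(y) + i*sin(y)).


e^0.2480 = 1.28146
cos(-167°) = -0.97437
sin(-167°) = -0.225
Real = 1.28146*(-0.97437) = -1.2486
Imag = 1.28146*(-0.225) = -0.2883

-1.2486 - 0.2883i


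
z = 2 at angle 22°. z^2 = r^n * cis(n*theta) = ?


r^2 = 2^2 = 4
n*theta = 2*22° = 44° = 44° (mod 360)
a = 4*cos(44°) = 2.8774
b = 4*sin(44°) = 2.7786

4 cis(44°) = 2.8774 + 2.7786i


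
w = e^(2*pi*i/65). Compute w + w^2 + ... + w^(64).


With w = e^(2*pi*i/65), all 65 of the 65th roots of unity w^0 = 1, w, ..., w^(64) sum to 0: 1 + w + ... + w^(64) = (1 - w^65)/(1 - w) = 0 since w^65 = 1, w ≠ 1.
Removing the root 1: w + w^2 + ... + w^(64) = 0 - 1 = -1

Sum = -1


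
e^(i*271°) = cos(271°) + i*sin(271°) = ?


cos(271°) = 0.0175
sin(271°) = -0.9998

e^(i*271°) = 0.0175 - 0.9998i


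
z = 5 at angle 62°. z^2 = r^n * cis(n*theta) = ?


r^2 = 5^2 = 25
n*theta = 2*62° = 124° = 124° (mod 360)
a = 25*cos(124°) = -13.9798
b = 25*sin(124°) = 20.7259

25 cis(124°) = -13.9798 + 20.7259i


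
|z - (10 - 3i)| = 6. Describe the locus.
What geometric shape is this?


|z - z0| = r is a circle with center z0 and radius r.
Center = (10, -3), radius = 6

Circle with center (10, -3) and radius 6


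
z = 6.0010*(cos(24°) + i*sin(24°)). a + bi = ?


a = 6.0010*cos(24°) = 6.0010*0.91355 = 5.4822
b = 6.0010*sin(24°) = 6.0010*0.40674 = 2.4408

5.4822 + 2.4408i


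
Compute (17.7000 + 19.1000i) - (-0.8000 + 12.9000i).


Real: 17.7 + 0.8 = 18.5
Imag: 19.1 - 12.9 = 6.2

18.5000 + 6.2000i


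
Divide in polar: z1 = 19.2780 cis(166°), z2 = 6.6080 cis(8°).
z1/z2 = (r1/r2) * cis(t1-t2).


r = 19.2780 / 6.6080 = 2.9174
theta = 166° - 8° = 158° = 158° (mod 360)

2.9174 cis(158°)


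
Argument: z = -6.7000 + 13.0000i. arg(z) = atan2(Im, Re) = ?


Re = -6.7, Im = 13
arg = atan2(13, -6.7) = 117.2659 degrees

arg(z) = 117.2659 degrees


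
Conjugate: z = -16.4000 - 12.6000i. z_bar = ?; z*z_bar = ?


z_bar = -16.4000 + 12.6000i
z*z_bar = (-16.4)^2 + (-12.6)^2 = 268.96 + 158.76 = 427.72

z_bar = -16.4000 + 12.6000i, z*z_bar = 427.72


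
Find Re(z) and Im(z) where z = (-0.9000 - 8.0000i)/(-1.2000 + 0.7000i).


Multiply by conjugate: (-0.9000 - 8.0000i)(-1.2000 - 0.7000i) / ((-1.2)^2 + 0.7^2)
Numerator real = -0.9*(-1.2) - (8)*0.7 = -4.52
Numerator imag = -8*(-1.2) - (-0.9)*0.7 = 10.23
Denominator = 1.93
Re(z) = -4.52/1.93 = -2.3420
Im(z) = 10.23/1.93 = 5.3005

Re(z) = -2.3420, Im(z) = 5.3005


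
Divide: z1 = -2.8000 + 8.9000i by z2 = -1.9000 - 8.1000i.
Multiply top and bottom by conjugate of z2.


Conjugate of z2 = -1.9000 + 8.1000i
Numerator: (-2.8000 + 8.9000i)(-1.9000 + 8.1000i) = -66.7700 - 39.5900i
Denominator: (-1.9)^2 + (-8.1)^2 = 69.22
Result = (-66.7700 - 39.5900i)/69.22

-0.9646 - 0.5719i


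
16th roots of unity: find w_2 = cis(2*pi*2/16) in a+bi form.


Angle = 360*2/16 = 45°
a = cos(45°) = 0.7071
b = sin(45°) = 0.7071

0.7071 + 0.7071i


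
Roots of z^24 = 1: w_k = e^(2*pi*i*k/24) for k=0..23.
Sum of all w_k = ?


The sum of all 24th roots of unity is 0.
Geometric series: (1 - w^24)/(1 - w) = (1-1)/(1-w) = 0 since w^24 = 1, w ≠ 1.
Alternatively: coefficient of z^23 in z^24 - 1 is 0.

0


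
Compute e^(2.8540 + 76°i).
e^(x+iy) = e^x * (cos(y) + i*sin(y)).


e^2.8540 = 17.3571
cos(76°) = 0.241922
sin(76°) = 0.970296
Real = 17.3571*0.241922 = 4.1991
Imag = 17.3571*0.970296 = 16.8415

4.1991 + 16.8415i


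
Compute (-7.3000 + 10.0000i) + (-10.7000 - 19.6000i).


Real: -7.3 - 10.7 = -18
Imag: 10 - 19.6 = -9.6

-18.0000 - 9.6000i


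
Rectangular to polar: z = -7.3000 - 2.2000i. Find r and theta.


r = sqrt(53.29+4.84) = sqrt(58.13) = 7.6243
theta = atan2(-2.2, -7.3) = -163.2288 degrees

r = 7.6243, theta = -163.2288 degrees


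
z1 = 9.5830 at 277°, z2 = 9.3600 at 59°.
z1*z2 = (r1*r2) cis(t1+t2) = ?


r = 9.5830 * 9.3600 = 89.6969
theta = 277° + 59° = 336° = 336° (mod 360)

89.6969 cis(336°)


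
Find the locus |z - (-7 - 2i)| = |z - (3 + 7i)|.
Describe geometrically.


Equal distances means the locus is the perpendicular bisector of z1 and z2.
Midpoint = ((-7+3)/2, (-2+7)/2) = (-2.0000, 2.5000)

Perpendicular bisector through (-2.0000, 2.5000)


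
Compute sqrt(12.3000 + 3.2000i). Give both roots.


|z| = sqrt(151.29+10.24) = 12.7094
sqrt((|z|+a)/2) = sqrt((12.7094+12.3)/2) = sqrt(12.5047) = 3.5362
sqrt((|z|-a)/2) = sqrt((12.7094-12.3)/2) = sqrt(0.2047) = 0.4525

±(3.5362 + 0.4525i) i.e. 3.5362 + 0.4525i and -3.5362 - 0.4525i


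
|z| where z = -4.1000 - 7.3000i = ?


|z| = sqrt((-4.1)^2 + (-7.3)^2) = sqrt(16.81 + 53.29) = sqrt(70.1) = 8.3726

|z| = 8.3726


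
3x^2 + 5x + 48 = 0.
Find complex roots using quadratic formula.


disc = 5^2 - 4*3*48 = 25 - 576 = -551
sqrt(|disc|) = sqrt(551) = 23.4734
Real part = -5/(2*3) = -0.8333
Imag part = 23.4734/(2*3) = 3.9122

-0.8333 ± 3.9122i


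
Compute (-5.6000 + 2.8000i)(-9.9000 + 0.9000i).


Real = -5.6*(-9.9) - 2.8*0.9 = 55.44 - 2.52 = 52.92
Imag = -5.6*0.9 - (9.9)*2.8 = -5.04 - (27.72) = -32.76

52.9200 - 32.7600i


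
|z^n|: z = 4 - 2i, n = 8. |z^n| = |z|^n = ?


|z| = sqrt(16+4) = sqrt(20) = 4.4721
|z^8| = |z|^8 = (sqrt(20))^8 = 20^4 = 160000

|z^8| = 160000


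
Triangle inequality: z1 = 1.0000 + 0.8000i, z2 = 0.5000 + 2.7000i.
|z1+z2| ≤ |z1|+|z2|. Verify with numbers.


|z1| = sqrt(1^2 + 0.8^2) = sqrt(1.64) = 1.2806
|z2| = sqrt(0.5^2 + 2.7^2) = sqrt(7.54) = 2.7459
z1+z2 = 1.5000 + 3.5000i
|z1+z2| = sqrt(14.5) = 3.8079
|z1|+|z2| = 1.2806 + 2.7459 = 4.0265

|z1+z2| = 3.8079 ≤ |z1|+|z2| = 4.0265 (verified)


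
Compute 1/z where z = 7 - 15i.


|z|^2 = 49+225 = 274
1/z = (7 + 15i)/274

1/z = 0.0255 + 0.0547i


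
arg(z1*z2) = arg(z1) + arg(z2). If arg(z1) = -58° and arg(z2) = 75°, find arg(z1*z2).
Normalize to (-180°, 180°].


arg(z1*z2) = -58° + 75° = 17°
Normalized to (-180°, 180°]: 17°

17°


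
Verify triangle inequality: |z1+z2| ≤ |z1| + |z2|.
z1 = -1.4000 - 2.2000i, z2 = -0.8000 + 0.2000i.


|z1| = sqrt((-1.4)^2 + (-2.2)^2) = sqrt(6.8) = 2.6077
|z2| = sqrt((-0.8)^2 + 0.2^2) = sqrt(0.68) = 0.8246
z1+z2 = -2.2000 - 2.0000i
|z1+z2| = sqrt(8.84) = 2.9732
|z1|+|z2| = 2.6077 + 0.8246 = 3.4323

|z1+z2| = 2.9732 ≤ |z1|+|z2| = 3.4323 (verified)


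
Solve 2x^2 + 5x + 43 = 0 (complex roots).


disc = 5^2 - 4*2*43 = 25 - 344 = -319
sqrt(|disc|) = sqrt(319) = 17.8606
Real part = -5/(2*2) = -1.2500
Imag part = 17.8606/(2*2) = 4.4651

-1.2500 ± 4.4651i


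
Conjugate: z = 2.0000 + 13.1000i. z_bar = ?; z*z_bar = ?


z_bar = 2.0000 - 13.1000i
z*z_bar = 2^2 + 13.1^2 = 4 + 171.61 = 175.61

z_bar = 2.0000 - 13.1000i, z*z_bar = 175.61


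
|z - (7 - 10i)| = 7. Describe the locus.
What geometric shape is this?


|z - z0| = r is a circle with center z0 and radius r.
Center = (7, -10), radius = 7

Circle with center (7, -10) and radius 7


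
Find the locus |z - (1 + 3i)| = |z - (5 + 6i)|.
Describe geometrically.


Equal distances means the locus is the perpendicular bisector of z1 and z2.
Midpoint = ((1+5)/2, (3+6)/2) = (3.0000, 4.5000)

Perpendicular bisector through (3.0000, 4.5000)


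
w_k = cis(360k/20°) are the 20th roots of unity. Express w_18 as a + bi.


Angle = 360*18/20 = 324°
a = cos(324°) = 0.8090
b = sin(324°) = -0.5878

0.8090 - 0.5878i


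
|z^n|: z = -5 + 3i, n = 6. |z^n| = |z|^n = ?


|z| = sqrt(25+9) = sqrt(34) = 5.8310
|z^6| = |z|^6 = (sqrt(34))^6 = 34^3 = 39304

|z^6| = 39304


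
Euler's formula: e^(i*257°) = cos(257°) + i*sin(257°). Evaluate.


cos(257°) = -0.2250
sin(257°) = -0.9744

e^(i*257°) = -0.2250 - 0.9744i


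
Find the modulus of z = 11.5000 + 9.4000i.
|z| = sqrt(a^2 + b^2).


|z| = sqrt(11.5^2 + 9.4^2) = sqrt(132.25 + 88.36) = sqrt(220.61) = 14.8529

|z| = 14.8529


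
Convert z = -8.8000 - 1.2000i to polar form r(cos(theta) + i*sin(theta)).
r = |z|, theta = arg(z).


r = sqrt(77.44+1.44) = sqrt(78.88) = 8.8814
theta = atan2(-1.2, -8.8) = -172.2348 degrees

r = 8.8814, theta = -172.2348 degrees


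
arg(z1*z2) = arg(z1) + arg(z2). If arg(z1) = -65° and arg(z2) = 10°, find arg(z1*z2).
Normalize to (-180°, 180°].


arg(z1*z2) = -65° + 10° = -55°
Normalized to (-180°, 180°]: -55°

-55°


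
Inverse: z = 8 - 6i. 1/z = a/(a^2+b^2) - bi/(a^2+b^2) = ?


|z|^2 = 64+36 = 100
1/z = (8 + 6i)/100

1/z = 0.0800 + 0.0600i


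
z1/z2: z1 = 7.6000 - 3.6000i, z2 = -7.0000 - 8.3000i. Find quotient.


Conjugate of z2 = -7.0000 + 8.3000i
Numerator: (7.6000 - 3.6000i)(-7.0000 + 8.3000i) = -23.3200 + 88.2800i
Denominator: (-7)^2 + (-8.3)^2 = 117.89
Result = (-23.3200 + 88.2800i)/117.89

-0.1978 + 0.7488i


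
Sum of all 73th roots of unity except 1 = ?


With w = e^(2*pi*i/73), all 73 of the 73th roots of unity w^0 = 1, w, ..., w^(72) sum to 0: 1 + w + ... + w^(72) = (1 - w^73)/(1 - w) = 0 since w^73 = 1, w ≠ 1.
Removing the root 1: w + w^2 + ... + w^(72) = 0 - 1 = -1

Sum = -1


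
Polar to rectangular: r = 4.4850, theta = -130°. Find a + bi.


a = 4.4850*cos(-130°) = 4.4850*(-0.64279) = -2.8829
b = 4.4850*sin(-130°) = 4.4850*(-0.76604) = -3.4357

-2.8829 - 3.4357i


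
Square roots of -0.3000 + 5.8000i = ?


|z| = sqrt(0.09+33.64) = 5.8078
sqrt((|z|+a)/2) = sqrt((5.8078+(-0.3))/2) = sqrt(2.7539) = 1.6595
sqrt((|z|-a)/2) = sqrt((5.8078-(-0.3))/2) = sqrt(3.0539) = 1.7475

±(1.6595 + 1.7475i) i.e. 1.6595 + 1.7475i and -1.6595 - 1.7475i


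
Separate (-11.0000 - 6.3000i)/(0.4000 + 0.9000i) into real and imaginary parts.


Multiply by conjugate: (-11.0000 - 6.3000i)(0.4000 - 0.9000i) / (0.4^2 + 0.9^2)
Numerator real = -11*0.4 - (6.3)*0.9 = -10.07
Numerator imag = -6.3*0.4 - (-11)*0.9 = 7.38
Denominator = 0.97
Re(z) = -10.07/0.97 = -10.3814
Im(z) = 7.38/0.97 = 7.6082

Re(z) = -10.3814, Im(z) = 7.6082


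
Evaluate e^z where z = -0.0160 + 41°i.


e^-0.0160 = 0.9841
cos(41°) = 0.7547
sin(41°) = 0.65606
Real = 0.9841*0.7547 = 0.7427
Imag = 0.9841*0.65606 = 0.6456

0.7427 + 0.6456i


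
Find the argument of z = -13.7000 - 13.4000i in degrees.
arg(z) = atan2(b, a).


Re = -13.7, Im = -13.4
arg = atan2(-13.4, -13.7) = -135.6342 degrees

arg(z) = -135.6342 degrees


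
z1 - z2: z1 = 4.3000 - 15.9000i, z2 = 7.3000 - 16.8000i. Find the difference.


Real: 4.3 - 7.3 = -3
Imag: -15.9 + 16.8 = 0.9

-3.0000 + 0.9000i


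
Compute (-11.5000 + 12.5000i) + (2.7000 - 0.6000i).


Real: -11.5 + 2.7 = -8.8
Imag: 12.5 - 0.6 = 11.9

-8.8000 + 11.9000i


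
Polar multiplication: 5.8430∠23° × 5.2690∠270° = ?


r = 5.8430 * 5.2690 = 30.7868
theta = 23° + 270° = 293° = 293° (mod 360)

30.7868 cis(293°)


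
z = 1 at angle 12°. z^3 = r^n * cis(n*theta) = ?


r^3 = 1^3 = 1
n*theta = 3*12° = 36° = 36° (mod 360)
a = 1*cos(36°) = 0.8090
b = 1*sin(36°) = 0.5878

1 cis(36°) = 0.8090 + 0.5878i


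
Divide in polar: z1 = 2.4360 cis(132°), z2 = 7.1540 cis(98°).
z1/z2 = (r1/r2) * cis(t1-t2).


r = 2.4360 / 7.1540 = 0.3405
theta = 132° - 98° = 34° = 34° (mod 360)

0.3405 cis(34°)


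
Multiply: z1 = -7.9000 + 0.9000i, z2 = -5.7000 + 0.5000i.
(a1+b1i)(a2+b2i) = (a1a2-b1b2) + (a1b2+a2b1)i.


Real = -7.9*(-5.7) - 0.9*0.5 = 45.03 - 0.45 = 44.58
Imag = -7.9*0.5 - (5.7)*0.9 = -3.95 - (5.13) = -9.08

44.5800 - 9.0800i


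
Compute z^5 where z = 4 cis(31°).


r^5 = 4^5 = 1024
n*theta = 5*31° = 155° = 155° (mod 360)
a = 1024*cos(155°) = -928.0592
b = 1024*sin(155°) = 432.7611

1024 cis(155°) = -928.0592 + 432.7611i


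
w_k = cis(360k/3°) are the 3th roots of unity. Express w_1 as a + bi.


Angle = 360*1/3 = 120°
a = cos(120°) = -0.5000
b = sin(120°) = 0.8660

-0.5000 + 0.8660i


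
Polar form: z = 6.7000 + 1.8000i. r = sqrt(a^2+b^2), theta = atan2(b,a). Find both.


r = sqrt(44.89+3.24) = sqrt(48.13) = 6.9376
theta = atan2(1.8, 6.7) = 15.0378 degrees

r = 6.9376, theta = 15.0378 degrees


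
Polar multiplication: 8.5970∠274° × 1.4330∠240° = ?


r = 8.5970 * 1.4330 = 12.3195
theta = 274° + 240° = 514° = 154° (mod 360)

12.3195 cis(154°)


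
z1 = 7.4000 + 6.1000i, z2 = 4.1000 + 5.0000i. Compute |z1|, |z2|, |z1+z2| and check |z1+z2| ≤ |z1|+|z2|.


|z1| = sqrt(7.4^2 + 6.1^2) = sqrt(91.97) = 9.5901
|z2| = sqrt(4.1^2 + 5^2) = sqrt(41.81) = 6.4661
z1+z2 = 11.5000 + 11.1000i
|z1+z2| = sqrt(255.46) = 15.9831
|z1|+|z2| = 9.5901 + 6.4661 = 16.0562

|z1+z2| = 15.9831 ≤ |z1|+|z2| = 16.0562 (verified)


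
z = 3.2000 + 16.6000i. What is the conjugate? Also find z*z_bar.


z_bar = 3.2000 - 16.6000i
z*z_bar = 3.2^2 + 16.6^2 = 10.24 + 275.56 = 285.8

z_bar = 3.2000 - 16.6000i, z*z_bar = 285.8


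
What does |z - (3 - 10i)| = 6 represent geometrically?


|z - z0| = r is a circle with center z0 and radius r.
Center = (3, -10), radius = 6

Circle with center (3, -10) and radius 6


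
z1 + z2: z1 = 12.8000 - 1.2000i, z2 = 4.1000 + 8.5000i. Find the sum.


Real: 12.8 + 4.1 = 16.9
Imag: -1.2 + 8.5 = 7.3

16.9000 + 7.3000i


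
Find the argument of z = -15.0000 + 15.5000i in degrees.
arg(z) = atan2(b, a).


Re = -15, Im = 15.5
arg = atan2(15.5, -15) = 134.0608 degrees

arg(z) = 134.0608 degrees


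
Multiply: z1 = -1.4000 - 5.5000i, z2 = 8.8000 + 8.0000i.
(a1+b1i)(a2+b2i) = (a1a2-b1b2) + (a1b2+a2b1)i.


Real = -1.4*8.8 - (-5.5)*8 = -12.32 - (-44) = 31.68
Imag = -1.4*8 + 8.8*(-5.5) = -11.2 - (48.4) = -59.6

31.6800 - 59.6000i


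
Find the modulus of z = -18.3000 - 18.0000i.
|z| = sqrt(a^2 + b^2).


|z| = sqrt((-18.3)^2 + (-18)^2) = sqrt(334.89 + 324) = sqrt(658.89) = 25.6689

|z| = 25.6689


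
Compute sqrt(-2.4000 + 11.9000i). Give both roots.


|z| = sqrt(5.76+141.61) = 12.1396
sqrt((|z|+a)/2) = sqrt((12.1396+(-2.4))/2) = sqrt(4.8698) = 2.2068
sqrt((|z|-a)/2) = sqrt((12.1396-(-2.4))/2) = sqrt(7.2698) = 2.6963

±(2.2068 + 2.6963i) i.e. 2.2068 + 2.6963i and -2.2068 - 2.6963i


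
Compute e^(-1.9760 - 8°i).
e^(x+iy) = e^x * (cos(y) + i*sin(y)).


e^-1.9760 = 0.1386
cos(-8°) = 0.9903
sin(-8°) = -0.1392
Real = 0.1386*0.9903 = 0.1373
Imag = 0.1386*(-0.1392) = -0.0193

0.1373 - 0.0193i


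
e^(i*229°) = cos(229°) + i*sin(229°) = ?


cos(229°) = -0.6561
sin(229°) = -0.7547

e^(i*229°) = -0.6561 - 0.7547i


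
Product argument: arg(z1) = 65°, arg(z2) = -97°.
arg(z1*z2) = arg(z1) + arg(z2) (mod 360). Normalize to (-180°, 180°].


arg(z1*z2) = 65° - 97° = -32°
Normalized to (-180°, 180°]: -32°

-32°


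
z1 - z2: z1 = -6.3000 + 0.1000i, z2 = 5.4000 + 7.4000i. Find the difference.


Real: -6.3 - 5.4 = -11.7
Imag: 0.1 - 7.4 = -7.3

-11.7000 - 7.3000i


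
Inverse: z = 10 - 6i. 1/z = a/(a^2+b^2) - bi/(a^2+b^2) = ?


|z|^2 = 100+36 = 136
1/z = (10 + 6i)/136

1/z = 0.0735 + 0.0441i


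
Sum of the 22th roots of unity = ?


The sum of all 22th roots of unity is 0.
Geometric series: (1 - w^22)/(1 - w) = (1-1)/(1-w) = 0 since w^22 = 1, w ≠ 1.
Alternatively: coefficient of z^21 in z^22 - 1 is 0.

0


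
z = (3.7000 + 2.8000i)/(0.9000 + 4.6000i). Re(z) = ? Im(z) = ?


Multiply by conjugate: (3.7000 + 2.8000i)(0.9000 - 4.6000i) / (0.9^2 + 4.6^2)
Numerator real = 3.7*0.9 + 2.8*4.6 = 16.21
Numerator imag = 2.8*0.9 - 3.7*4.6 = -14.5
Denominator = 21.97
Re(z) = 16.21/21.97 = 0.7378
Im(z) = -14.5/21.97 = -0.6600

Re(z) = 0.7378, Im(z) = -0.6600


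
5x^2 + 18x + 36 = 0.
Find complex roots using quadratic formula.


disc = 18^2 - 4*5*36 = 324 - 720 = -396
sqrt(|disc|) = sqrt(396) = 19.8997
Real part = -18/(2*5) = -1.8000
Imag part = 19.8997/(2*5) = 1.9900

-1.8000 ± 1.9900i


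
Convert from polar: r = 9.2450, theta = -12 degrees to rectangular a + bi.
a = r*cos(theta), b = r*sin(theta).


a = 9.2450*cos(-12°) = 9.2450*0.97815 = 9.0430
b = 9.2450*sin(-12°) = 9.2450*(-0.20791) = -1.9221

9.0430 - 1.9221i


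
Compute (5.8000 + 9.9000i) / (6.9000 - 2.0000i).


Conjugate of z2 = 6.9000 + 2.0000i
Numerator: (5.8000 + 9.9000i)(6.9000 + 2.0000i) = 20.2200 + 79.9100i
Denominator: 6.9^2 + (-2)^2 = 51.61
Result = (20.2200 + 79.9100i)/51.61

0.3918 + 1.5483i


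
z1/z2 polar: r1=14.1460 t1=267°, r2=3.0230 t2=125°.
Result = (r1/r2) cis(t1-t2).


r = 14.1460 / 3.0230 = 4.6795
theta = 267° - 125° = 142° = 142° (mod 360)

4.6795 cis(142°)


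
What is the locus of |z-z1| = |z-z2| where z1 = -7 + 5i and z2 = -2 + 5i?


Equal distances means the locus is the perpendicular bisector of z1 and z2.
Midpoint = ((-7+(-2))/2, (5+5)/2) = (-4.5000, 5.0000)

Perpendicular bisector through (-4.5000, 5.0000)


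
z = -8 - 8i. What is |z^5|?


|z| = sqrt(64+64) = sqrt(128) = 11.3137
|z^5| = |z|^5 = (sqrt(128))^5 = 128^2 * sqrt(128) = 16384*sqrt(128)

|z^5| = 16384*sqrt(128) ≈ 185363.8000


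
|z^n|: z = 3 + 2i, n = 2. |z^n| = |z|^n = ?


|z| = sqrt(9+4) = sqrt(13) = 3.6056
|z^2| = |z|^2 = (sqrt(13))^2 = 13

|z^2| = 13


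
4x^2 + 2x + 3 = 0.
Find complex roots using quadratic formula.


disc = 2^2 - 4*4*3 = 4 - 48 = -44
sqrt(|disc|) = sqrt(44) = 6.6332
Real part = -2/(2*4) = -0.2500
Imag part = 6.6332/(2*4) = 0.8292

-0.2500 ± 0.8292i


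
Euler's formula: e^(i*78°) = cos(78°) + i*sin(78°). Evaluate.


cos(78°) = 0.2079
sin(78°) = 0.9781

e^(i*78°) = 0.2079 + 0.9781i


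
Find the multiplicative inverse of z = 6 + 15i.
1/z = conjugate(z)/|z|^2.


|z|^2 = 36+225 = 261
1/z = (6 - 15i)/261

1/z = 0.0230 - 0.0575i


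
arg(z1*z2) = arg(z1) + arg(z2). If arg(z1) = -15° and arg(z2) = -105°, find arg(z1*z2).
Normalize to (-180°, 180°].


arg(z1*z2) = -15° - 105° = -120°
Normalized to (-180°, 180°]: -120°

-120°


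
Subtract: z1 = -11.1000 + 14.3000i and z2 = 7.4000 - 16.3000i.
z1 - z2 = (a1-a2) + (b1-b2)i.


Real: -11.1 - 7.4 = -18.5
Imag: 14.3 + 16.3 = 30.6

-18.5000 + 30.6000i


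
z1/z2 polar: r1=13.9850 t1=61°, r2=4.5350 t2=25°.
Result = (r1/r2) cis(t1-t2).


r = 13.9850 / 4.5350 = 3.0838
theta = 61° - 25° = 36° = 36° (mod 360)

3.0838 cis(36°)


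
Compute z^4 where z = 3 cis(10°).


r^4 = 3^4 = 81
n*theta = 4*10° = 40° = 40° (mod 360)
a = 81*cos(40°) = 62.0496
b = 81*sin(40°) = 52.0658

81 cis(40°) = 62.0496 + 52.0658i


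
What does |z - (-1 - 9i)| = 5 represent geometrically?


|z - z0| = r is a circle with center z0 and radius r.
Center = (-1, -9), radius = 5

Circle with center (-1, -9) and radius 5


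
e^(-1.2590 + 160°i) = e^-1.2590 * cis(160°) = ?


e^-1.2590 = 0.2839
cos(160°) = -0.9397
sin(160°) = 0.342
Real = 0.2839*(-0.9397) = -0.2668
Imag = 0.2839*0.342 = 0.0971

-0.2668 + 0.0971i


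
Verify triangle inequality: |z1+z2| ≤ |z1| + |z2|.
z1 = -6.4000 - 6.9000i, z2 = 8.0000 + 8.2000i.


|z1| = sqrt((-6.4)^2 + (-6.9)^2) = sqrt(88.57) = 9.4112
|z2| = sqrt(8^2 + 8.2^2) = sqrt(131.24) = 11.4560
z1+z2 = 1.6000 + 1.3000i
|z1+z2| = sqrt(4.25) = 2.0616
|z1|+|z2| = 9.4112 + 11.4560 = 20.8672

|z1+z2| = 2.0616 ≤ |z1|+|z2| = 20.8672 (verified)


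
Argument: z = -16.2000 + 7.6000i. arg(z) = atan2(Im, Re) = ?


Re = -16.2, Im = 7.6
arg = atan2(7.6, -16.2) = 154.8670 degrees

arg(z) = 154.8670 degrees


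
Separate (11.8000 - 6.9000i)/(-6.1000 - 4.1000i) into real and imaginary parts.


Multiply by conjugate: (11.8000 - 6.9000i)(-6.1000 + 4.1000i) / ((-6.1)^2 + (-4.1)^2)
Numerator real = 11.8*(-6.1) - (6.9)*(-4.1) = -43.69
Numerator imag = -6.9*(-6.1) - 11.8*(-4.1) = 90.47
Denominator = 54.02
Re(z) = -43.69/54.02 = -0.8088
Im(z) = 90.47/54.02 = 1.6748

Re(z) = -0.8088, Im(z) = 1.6748


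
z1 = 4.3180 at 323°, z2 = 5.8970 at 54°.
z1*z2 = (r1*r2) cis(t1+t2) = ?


r = 4.3180 * 5.8970 = 25.4632
theta = 323° + 54° = 377° = 17° (mod 360)

25.4632 cis(17°)


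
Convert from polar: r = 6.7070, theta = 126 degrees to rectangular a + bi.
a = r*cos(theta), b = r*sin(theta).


a = 6.7070*cos(126°) = 6.7070*(-0.58779) = -3.9423
b = 6.7070*sin(126°) = 6.7070*0.80902 = 5.4261

-3.9423 + 5.4261i


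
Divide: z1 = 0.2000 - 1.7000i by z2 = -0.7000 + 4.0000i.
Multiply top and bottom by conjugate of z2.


Conjugate of z2 = -0.7000 - 4.0000i
Numerator: (0.2000 - 1.7000i)(-0.7000 - 4.0000i) = -6.9400 + 0.3900i
Denominator: (-0.7)^2 + 4^2 = 16.49
Result = (-6.9400 + 0.3900i)/16.49

-0.4209 + 0.0237i


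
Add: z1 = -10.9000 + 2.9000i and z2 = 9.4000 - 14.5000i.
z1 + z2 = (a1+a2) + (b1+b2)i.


Real: -10.9 + 9.4 = -1.5
Imag: 2.9 - 14.5 = -11.6

-1.5000 - 11.6000i


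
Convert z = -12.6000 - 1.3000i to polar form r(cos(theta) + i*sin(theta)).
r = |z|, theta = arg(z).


r = sqrt(158.76+1.69) = sqrt(160.45) = 12.6669
theta = atan2(-1.3, -12.6) = -174.1094 degrees

r = 12.6669, theta = -174.1094 degrees


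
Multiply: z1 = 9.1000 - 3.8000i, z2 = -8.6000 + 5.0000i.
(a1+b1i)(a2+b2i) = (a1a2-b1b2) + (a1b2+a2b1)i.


Real = 9.1*(-8.6) - (-3.8)*5 = -78.26 - (-19) = -59.26
Imag = 9.1*5 - (8.6)*(-3.8) = 45.5 + 32.68 = 78.18

-59.2600 + 78.1800i


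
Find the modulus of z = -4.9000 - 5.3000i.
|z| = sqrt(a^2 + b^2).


|z| = sqrt((-4.9)^2 + (-5.3)^2) = sqrt(24.01 + 28.09) = sqrt(52.1) = 7.2180

|z| = 7.2180


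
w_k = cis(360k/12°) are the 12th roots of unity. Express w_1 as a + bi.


Angle = 360*1/12 = 30°
a = cos(30°) = 0.8660
b = sin(30°) = 0.5000

0.8660 + 0.5000i


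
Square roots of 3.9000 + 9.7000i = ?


|z| = sqrt(15.21+94.09) = 10.4547
sqrt((|z|+a)/2) = sqrt((10.4547+3.9)/2) = sqrt(7.1773) = 2.6791
sqrt((|z|-a)/2) = sqrt((10.4547-3.9)/2) = sqrt(3.2773) = 1.8103

±(2.6791 + 1.8103i) i.e. 2.6791 + 1.8103i and -2.6791 - 1.8103i


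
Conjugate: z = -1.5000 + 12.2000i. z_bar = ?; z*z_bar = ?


z_bar = -1.5000 - 12.2000i
z*z_bar = (-1.5)^2 + 12.2^2 = 2.25 + 148.84 = 151.09

z_bar = -1.5000 - 12.2000i, z*z_bar = 151.09


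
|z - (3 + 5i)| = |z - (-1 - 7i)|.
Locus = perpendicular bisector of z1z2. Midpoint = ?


Equal distances means the locus is the perpendicular bisector of z1 and z2.
Midpoint = ((3+(-1))/2, (5+(-7))/2) = (1.0000, -1.0000)

Perpendicular bisector through (1.0000, -1.0000)


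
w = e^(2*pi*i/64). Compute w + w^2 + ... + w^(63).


With w = e^(2*pi*i/64), all 64 of the 64th roots of unity w^0 = 1, w, ..., w^(63) sum to 0: 1 + w + ... + w^(63) = (1 - w^64)/(1 - w) = 0 since w^64 = 1, w ≠ 1.
Removing the root 1: w + w^2 + ... + w^(63) = 0 - 1 = -1

Sum = -1


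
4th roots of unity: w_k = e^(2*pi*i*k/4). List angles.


The 4th roots of unity are cis(360k/4°) for k=0..3
Angle step = 360/4 = 90°
Primitive root: cis(90°)
Primitive root = 0 + 1.0000i

4 roots at angles: 0°, 90°, 180°, 270°


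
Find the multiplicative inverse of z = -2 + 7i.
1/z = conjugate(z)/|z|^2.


|z|^2 = 4+49 = 53
1/z = (-2 - 7i)/53

1/z = -0.0377 - 0.1321i


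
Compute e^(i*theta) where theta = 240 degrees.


cos(240°) = -0.5000
sin(240°) = -0.8660

e^(i*240°) = -0.5000 - 0.8660i


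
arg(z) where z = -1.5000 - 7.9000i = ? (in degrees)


Re = -1.5, Im = -7.9
arg = atan2(-7.9, -1.5) = -100.7510 degrees

arg(z) = -100.7510 degrees


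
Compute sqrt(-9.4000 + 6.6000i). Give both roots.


|z| = sqrt(88.36+43.56) = 11.4856
sqrt((|z|+a)/2) = sqrt((11.4856+(-9.4))/2) = sqrt(1.0428) = 1.0212
sqrt((|z|-a)/2) = sqrt((11.4856-(-9.4))/2) = sqrt(10.4428) = 3.2315

±(1.0212 + 3.2315i) i.e. 1.0212 + 3.2315i and -1.0212 - 3.2315i


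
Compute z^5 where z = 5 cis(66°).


r^5 = 5^5 = 3125
n*theta = 5*66° = 330° = 330° (mod 360)
a = 3125*cos(330°) = 2706.3294
b = 3125*sin(330°) = -1562.5000

3125 cis(330°) = 2706.3294 - 1562.5000i


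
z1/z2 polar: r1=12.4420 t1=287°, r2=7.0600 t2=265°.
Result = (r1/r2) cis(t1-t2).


r = 12.4420 / 7.0600 = 1.7623
theta = 287° - 265° = 22° = 22° (mod 360)

1.7623 cis(22°)


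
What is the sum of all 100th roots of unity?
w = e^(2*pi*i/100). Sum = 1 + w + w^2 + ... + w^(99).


The sum of all 100th roots of unity is 0.
Geometric series: (1 - w^100)/(1 - w) = (1-1)/(1-w) = 0 since w^100 = 1, w ≠ 1.
Alternatively: coefficient of z^99 in z^100 - 1 is 0.

0


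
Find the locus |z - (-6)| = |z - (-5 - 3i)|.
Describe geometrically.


Equal distances means the locus is the perpendicular bisector of z1 and z2.
Midpoint = ((-6+(-5))/2, (0+(-3))/2) = (-5.5000, -1.5000)

Perpendicular bisector through (-5.5000, -1.5000)


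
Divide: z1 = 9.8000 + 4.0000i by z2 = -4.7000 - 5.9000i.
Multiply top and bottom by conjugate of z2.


Conjugate of z2 = -4.7000 + 5.9000i
Numerator: (9.8000 + 4.0000i)(-4.7000 + 5.9000i) = -69.6600 + 39.0200i
Denominator: (-4.7)^2 + (-5.9)^2 = 56.9
Result = (-69.6600 + 39.0200i)/56.9

-1.2243 + 0.6858i


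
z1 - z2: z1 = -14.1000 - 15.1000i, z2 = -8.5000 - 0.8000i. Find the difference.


Real: -14.1 + 8.5 = -5.6
Imag: -15.1 + 0.8 = -14.3

-5.6000 - 14.3000i


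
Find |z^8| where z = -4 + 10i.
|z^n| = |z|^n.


|z| = sqrt(16+100) = sqrt(116) = 10.7703
|z^8| = |z|^8 = (sqrt(116))^8 = 116^4 = 181063936

|z^8| = 181063936


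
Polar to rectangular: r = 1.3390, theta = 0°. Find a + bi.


a = 1.3390*cos(0°) = 1.3390*1 = 1.3390
b = 1.3390*sin(0°) = 1.3390*0 = 0

1.3390 + 0i


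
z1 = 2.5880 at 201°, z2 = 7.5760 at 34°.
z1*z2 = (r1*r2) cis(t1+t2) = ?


r = 2.5880 * 7.5760 = 19.6067
theta = 201° + 34° = 235° = 235° (mod 360)

19.6067 cis(235°)


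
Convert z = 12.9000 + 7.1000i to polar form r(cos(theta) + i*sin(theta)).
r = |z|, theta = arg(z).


r = sqrt(166.41+50.41) = sqrt(216.82) = 14.7248
theta = atan2(7.1, 12.9) = 28.8278 degrees

r = 14.7248, theta = 28.8278 degrees


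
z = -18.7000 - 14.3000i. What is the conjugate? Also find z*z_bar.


z_bar = -18.7000 + 14.3000i
z*z_bar = (-18.7)^2 + (-14.3)^2 = 349.69 + 204.49 = 554.18

z_bar = -18.7000 + 14.3000i, z*z_bar = 554.18


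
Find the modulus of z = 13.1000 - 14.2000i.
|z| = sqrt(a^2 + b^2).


|z| = sqrt(13.1^2 + (-14.2)^2) = sqrt(171.61 + 201.64) = sqrt(373.25) = 19.3197

|z| = 19.3197


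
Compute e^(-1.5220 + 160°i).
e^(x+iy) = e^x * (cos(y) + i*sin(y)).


e^-1.5220 = 0.2183
cos(160°) = -0.9397
sin(160°) = 0.342
Real = 0.2183*(-0.9397) = -0.2051
Imag = 0.2183*0.342 = 0.0747

-0.2051 + 0.0747i


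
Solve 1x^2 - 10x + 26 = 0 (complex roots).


disc = (-10)^2 - 4*1*26 = 100 - 104 = -4
sqrt(|disc|) = sqrt(4) = 2.0000
Real part = 10/(2*1) = 5.0000
Imag part = 2.0000/(2*1) = 1.0000

5.0000 ± 1.0000i


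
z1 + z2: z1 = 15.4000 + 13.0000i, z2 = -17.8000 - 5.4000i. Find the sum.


Real: 15.4 - 17.8 = -2.4
Imag: 13 - 5.4 = 7.6

-2.4000 + 7.6000i


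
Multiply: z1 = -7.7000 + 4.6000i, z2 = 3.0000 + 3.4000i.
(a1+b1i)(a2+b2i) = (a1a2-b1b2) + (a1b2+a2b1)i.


Real = -7.7*3 - 4.6*3.4 = -23.1 - 15.64 = -38.74
Imag = -7.7*3.4 + 3*4.6 = -26.18 + 13.8 = -12.38

-38.7400 - 12.3800i


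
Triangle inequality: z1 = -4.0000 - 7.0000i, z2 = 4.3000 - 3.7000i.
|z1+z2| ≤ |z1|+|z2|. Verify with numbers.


|z1| = sqrt((-4)^2 + (-7)^2) = sqrt(65) = 8.0623
|z2| = sqrt(4.3^2 + (-3.7)^2) = sqrt(32.18) = 5.6727
z1+z2 = 0.3000 - 10.7000i
|z1+z2| = sqrt(114.58) = 10.7042
|z1|+|z2| = 8.0623 + 5.6727 = 13.7350

|z1+z2| = 10.7042 ≤ |z1|+|z2| = 13.7350 (verified)


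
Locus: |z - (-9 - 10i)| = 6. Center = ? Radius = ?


|z - z0| = r is a circle with center z0 and radius r.
Center = (-9, -10), radius = 6

Circle with center (-9, -10) and radius 6


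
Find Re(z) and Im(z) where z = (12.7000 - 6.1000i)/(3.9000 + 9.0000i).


Multiply by conjugate: (12.7000 - 6.1000i)(3.9000 - 9.0000i) / (3.9^2 + 9^2)
Numerator real = 12.7*3.9 - (6.1)*9 = -5.37
Numerator imag = -6.1*3.9 - 12.7*9 = -138.09
Denominator = 96.21
Re(z) = -5.37/96.21 = -0.0558
Im(z) = -138.09/96.21 = -1.4353

Re(z) = -0.0558, Im(z) = -1.4353


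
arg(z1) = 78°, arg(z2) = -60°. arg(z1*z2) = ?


arg(z1*z2) = 78° - 60° = 18°
Normalized to (-180°, 180°]: 18°

18°


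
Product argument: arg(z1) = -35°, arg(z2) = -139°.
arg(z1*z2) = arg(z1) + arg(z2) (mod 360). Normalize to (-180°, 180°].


arg(z1*z2) = -35° - 139° = -174°
Normalized to (-180°, 180°]: -174°

-174°


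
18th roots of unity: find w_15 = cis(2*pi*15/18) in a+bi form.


Angle = 360*15/18 = 300°
a = cos(300°) = 0.5000
b = sin(300°) = -0.8660

0.5000 - 0.8660i


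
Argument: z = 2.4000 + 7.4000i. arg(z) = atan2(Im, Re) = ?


Re = 2.4, Im = 7.4
arg = atan2(7.4, 2.4) = 72.0309 degrees

arg(z) = 72.0309 degrees


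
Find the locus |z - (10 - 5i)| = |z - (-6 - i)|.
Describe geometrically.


Equal distances means the locus is the perpendicular bisector of z1 and z2.
Midpoint = ((10+(-6))/2, (-5+(-1))/2) = (2.0000, -3.0000)

Perpendicular bisector through (2.0000, -3.0000)


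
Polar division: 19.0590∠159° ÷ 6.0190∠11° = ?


r = 19.0590 / 6.0190 = 3.1665
theta = 159° - 11° = 148° = 148° (mod 360)

3.1665 cis(148°)


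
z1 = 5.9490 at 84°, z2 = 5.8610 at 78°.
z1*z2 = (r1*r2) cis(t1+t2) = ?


r = 5.9490 * 5.8610 = 34.8671
theta = 84° + 78° = 162° = 162° (mod 360)

34.8671 cis(162°)


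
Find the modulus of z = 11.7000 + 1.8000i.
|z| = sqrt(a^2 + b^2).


|z| = sqrt(11.7^2 + 1.8^2) = sqrt(136.89 + 3.24) = sqrt(140.13) = 11.8377

|z| = 11.8377


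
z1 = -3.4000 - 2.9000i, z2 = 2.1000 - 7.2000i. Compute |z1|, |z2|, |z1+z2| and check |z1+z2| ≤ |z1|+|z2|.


|z1| = sqrt((-3.4)^2 + (-2.9)^2) = sqrt(19.97) = 4.4688
|z2| = sqrt(2.1^2 + (-7.2)^2) = sqrt(56.25) = 7.5000
z1+z2 = -1.3000 - 10.1000i
|z1+z2| = sqrt(103.7) = 10.1833
|z1|+|z2| = 4.4688 + 7.5000 = 11.9688

|z1+z2| = 10.1833 ≤ |z1|+|z2| = 11.9688 (verified)


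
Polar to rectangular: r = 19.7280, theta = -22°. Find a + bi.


a = 19.7280*cos(-22°) = 19.7280*0.927184 = 18.2915
b = 19.7280*sin(-22°) = 19.7280*(-0.374607) = -7.3902

18.2915 - 7.3902i


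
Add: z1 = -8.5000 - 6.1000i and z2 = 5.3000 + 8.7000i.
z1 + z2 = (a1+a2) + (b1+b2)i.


Real: -8.5 + 5.3 = -3.2
Imag: -6.1 + 8.7 = 2.6

-3.2000 + 2.6000i


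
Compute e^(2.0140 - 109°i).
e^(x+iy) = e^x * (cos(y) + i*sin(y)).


e^2.0140 = 7.4932
cos(-109°) = -0.32557
sin(-109°) = -0.94552
Real = 7.4932*(-0.32557) = -2.4396
Imag = 7.4932*(-0.94552) = -7.0850

-2.4396 - 7.0850i


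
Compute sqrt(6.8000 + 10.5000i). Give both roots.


|z| = sqrt(46.24+110.25) = 12.5096
sqrt((|z|+a)/2) = sqrt((12.5096+6.8)/2) = sqrt(9.6548) = 3.1072
sqrt((|z|-a)/2) = sqrt((12.5096-6.8)/2) = sqrt(2.8548) = 1.6896

±(3.1072 + 1.6896i) i.e. 3.1072 + 1.6896i and -3.1072 - 1.6896i


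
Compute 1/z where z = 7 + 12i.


|z|^2 = 49+144 = 193
1/z = (7 - 12i)/193

1/z = 0.0363 - 0.0622i


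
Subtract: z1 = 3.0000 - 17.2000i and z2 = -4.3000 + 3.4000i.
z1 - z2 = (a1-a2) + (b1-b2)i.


Real: 3 + 4.3 = 7.3
Imag: -17.2 - 3.4 = -20.6

7.3000 - 20.6000i


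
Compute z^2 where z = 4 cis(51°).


r^2 = 4^2 = 16
n*theta = 2*51° = 102° = 102° (mod 360)
a = 16*cos(102°) = -3.3266
b = 16*sin(102°) = 15.6504

16 cis(102°) = -3.3266 + 15.6504i


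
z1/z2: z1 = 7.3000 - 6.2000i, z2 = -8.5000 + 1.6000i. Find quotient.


Conjugate of z2 = -8.5000 - 1.6000i
Numerator: (7.3000 - 6.2000i)(-8.5000 - 1.6000i) = -71.9700 + 41.0200i
Denominator: (-8.5)^2 + 1.6^2 = 74.81
Result = (-71.9700 + 41.0200i)/74.81

-0.9620 + 0.5483i


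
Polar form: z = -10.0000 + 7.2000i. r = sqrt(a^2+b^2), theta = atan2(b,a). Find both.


r = sqrt(100+51.84) = sqrt(151.84) = 12.3223
theta = atan2(7.2, -10) = 144.2461 degrees

r = 12.3223, theta = 144.2461 degrees


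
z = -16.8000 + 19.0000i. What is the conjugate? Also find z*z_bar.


z_bar = -16.8000 - 19.0000i
z*z_bar = (-16.8)^2 + 19^2 = 282.24 + 361 = 643.24

z_bar = -16.8000 - 19.0000i, z*z_bar = 643.24


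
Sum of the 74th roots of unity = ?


The sum of all 74th roots of unity is 0.
Geometric series: (1 - w^74)/(1 - w) = (1-1)/(1-w) = 0 since w^74 = 1, w ≠ 1.
Alternatively: coefficient of z^73 in z^74 - 1 is 0.

0


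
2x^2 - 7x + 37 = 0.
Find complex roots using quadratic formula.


disc = (-7)^2 - 4*2*37 = 49 - 296 = -247
sqrt(|disc|) = sqrt(247) = 15.7162
Real part = 7/(2*2) = 1.7500
Imag part = 15.7162/(2*2) = 3.9291

1.7500 ± 3.9291i
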